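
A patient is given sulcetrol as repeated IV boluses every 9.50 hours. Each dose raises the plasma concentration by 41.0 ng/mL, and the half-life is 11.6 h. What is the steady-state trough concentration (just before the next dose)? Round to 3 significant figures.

53.7 ng/mL

k = ln 2 / 11.6 = 0.05975 h⁻¹
Fraction remaining after one interval: e^(−kτ) = e^(−0.05975 × 9.50) = 0.5668
R = 1 / (1 − 0.5668) = 2.309
Css,max = 41.0 × 2.309 = 94.66 ng/mL
Css,min = Css,max × e^(−kτ) = 94.66 × 0.5668 ≈ 53.7 ng/mL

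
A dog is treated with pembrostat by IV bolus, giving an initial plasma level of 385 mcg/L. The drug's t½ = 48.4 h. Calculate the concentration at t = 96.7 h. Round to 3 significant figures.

k = ln 2 / 48.4 = 0.01432 h⁻¹
C(t) = C₀ e^(−kt) = 385 × e^(−0.01432 × 96.7) = 385 × e^(−1.385) = 385 × 0.2504 ≈ 96.4 mcg/L

96.4 mcg/L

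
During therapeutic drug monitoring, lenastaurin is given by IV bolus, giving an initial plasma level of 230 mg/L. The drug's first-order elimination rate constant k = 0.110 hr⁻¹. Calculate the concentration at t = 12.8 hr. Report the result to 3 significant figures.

56.3 mg/L

C(t) = C₀ e^(−kt) = 230 × e^(−0.1100 × 12.8) = 230 × e^(−1.408) = 230 × 0.2446 ≈ 56.3 mg/L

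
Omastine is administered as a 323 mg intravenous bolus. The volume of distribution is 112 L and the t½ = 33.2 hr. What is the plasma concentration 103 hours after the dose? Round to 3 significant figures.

0.336 µg/mL

C₀ = dose / V = 323 / 112 = 2.884 µg/mL
k = ln 2 / 33.2 = 0.02088 hr⁻¹
C(t) = C₀ e^(−kt) = 2.884 × e^(−0.02088 × 103) = 2.884 × e^(−2.150) = 2.884 × 0.1164 ≈ 0.336 µg/mL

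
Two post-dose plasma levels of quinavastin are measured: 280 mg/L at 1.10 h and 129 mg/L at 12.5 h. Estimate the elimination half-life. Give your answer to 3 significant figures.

10.2 hours

k = ln(C₁/C₂) / (t₂ − t₁) = ln(280/129) / (12.5 − 1.10)
  = 0.7750 / 11.40 = 0.06798 h⁻¹
t½ = ln 2 / k = ln 2 / 0.06798 ≈ 10.2 hours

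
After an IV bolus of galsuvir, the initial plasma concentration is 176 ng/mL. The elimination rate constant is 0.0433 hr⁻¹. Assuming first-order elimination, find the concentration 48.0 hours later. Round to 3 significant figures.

C(t) = C₀ e^(−kt) = 176 × e^(−0.04330 × 48.0) = 176 × e^(−2.078) = 176 × 0.1251 ≈ 22.0 ng/mL

22.0 ng/mL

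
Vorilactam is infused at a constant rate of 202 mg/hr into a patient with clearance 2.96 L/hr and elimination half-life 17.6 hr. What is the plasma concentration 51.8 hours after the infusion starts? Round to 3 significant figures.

Css = rate / CL = 202 / 2.96 = 68.24 mg/L
k = ln 2 / 17.6 = 0.03938 hr⁻¹
C(t) = Css (1 − e^(−kt)) = 68.24 × (1 − e^(−2.040)) = 68.24 × 0.8700 ≈ 59.4 mg/L

59.4 mg/L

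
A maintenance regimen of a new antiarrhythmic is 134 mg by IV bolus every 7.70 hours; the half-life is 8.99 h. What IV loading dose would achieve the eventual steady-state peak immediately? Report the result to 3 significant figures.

299 mg

k = ln 2 / 8.99 = 0.07710 h⁻¹
Accumulation ratio R = 1 / (1 − e^(−kτ)) = 1 / (1 − e^(−0.07710×7.70)) = 1 / (1 − 0.5523) = 2.234
Loading dose = maintenance dose × R = 134 × 2.234 ≈ 299 mg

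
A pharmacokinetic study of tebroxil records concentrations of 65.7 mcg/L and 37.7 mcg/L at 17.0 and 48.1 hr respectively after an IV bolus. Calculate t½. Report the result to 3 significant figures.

38.8 hours

k = ln(C₁/C₂) / (t₂ − t₁) = ln(65.7/37.7) / (48.1 − 17.0)
  = 0.5554 / 31.10 = 0.01786 hr⁻¹
t½ = ln 2 / k = ln 2 / 0.01786 ≈ 38.8 hours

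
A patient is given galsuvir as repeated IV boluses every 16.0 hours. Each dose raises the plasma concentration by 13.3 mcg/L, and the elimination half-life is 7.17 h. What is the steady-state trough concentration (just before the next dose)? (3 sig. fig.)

3.60 mcg/L

k = ln 2 / 7.17 = 0.09667 h⁻¹
Fraction remaining after one interval: e^(−kτ) = e^(−0.09667 × 16.0) = 0.2129
R = 1 / (1 − 0.2129) = 1.271
Css,max = 13.3 × 1.271 = 16.90 mcg/L
Css,min = Css,max × e^(−kτ) = 16.90 × 0.2129 ≈ 3.60 mcg/L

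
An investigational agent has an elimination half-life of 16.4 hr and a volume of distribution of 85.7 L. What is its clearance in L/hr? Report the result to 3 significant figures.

3.62 L/hr

k = ln 2 / t½ = ln 2 / 16.4 = 0.04227 hr⁻¹
CL = k · V = 0.04227 × 85.7 ≈ 3.62 L/hr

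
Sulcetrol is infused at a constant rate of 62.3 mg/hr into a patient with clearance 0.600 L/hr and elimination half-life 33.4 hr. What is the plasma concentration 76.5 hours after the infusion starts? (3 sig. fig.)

82.6 mg/L

Css = rate / CL = 62.3 / 0.600 = 103.8 mg/L
k = ln 2 / 33.4 = 0.02075 hr⁻¹
C(t) = Css (1 − e^(−kt)) = 103.8 × (1 − e^(−1.588)) = 103.8 × 0.7956 ≈ 82.6 mg/L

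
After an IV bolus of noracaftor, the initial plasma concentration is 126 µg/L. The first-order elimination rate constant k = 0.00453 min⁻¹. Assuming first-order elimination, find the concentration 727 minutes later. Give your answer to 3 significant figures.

C(t) = C₀ e^(−kt) = 126 × e^(−0.004530 × 727) = 126 × e^(−3.293) = 126 × 0.03713 ≈ 4.68 µg/L

4.68 µg/L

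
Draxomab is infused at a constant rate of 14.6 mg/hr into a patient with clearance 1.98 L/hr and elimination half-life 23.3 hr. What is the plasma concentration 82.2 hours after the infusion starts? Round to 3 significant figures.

Css = rate / CL = 14.6 / 1.98 = 7.374 µg/mL
k = ln 2 / 23.3 = 0.02975 hr⁻¹
C(t) = Css (1 − e^(−kt)) = 7.374 × (1 − e^(−2.445)) = 7.374 × 0.9133 ≈ 6.73 µg/mL

6.73 µg/mL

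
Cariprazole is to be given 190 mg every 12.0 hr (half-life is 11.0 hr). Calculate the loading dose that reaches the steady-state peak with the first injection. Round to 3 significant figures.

k = ln 2 / 11.0 = 0.06301 hr⁻¹
Accumulation ratio R = 1 / (1 − e^(−kτ)) = 1 / (1 − e^(−0.06301×12.0)) = 1 / (1 − 0.4695) = 1.885
Loading dose = maintenance dose × R = 190 × 1.885 ≈ 358 mg

358 mg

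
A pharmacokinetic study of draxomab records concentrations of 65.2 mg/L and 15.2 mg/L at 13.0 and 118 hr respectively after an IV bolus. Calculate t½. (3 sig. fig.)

50.0 hours

k = ln(C₁/C₂) / (t₂ − t₁) = ln(65.2/15.2) / (118 − 13.0)
  = 1.456 / 105.0 = 0.01387 hr⁻¹
t½ = ln 2 / k = ln 2 / 0.01387 ≈ 50.0 hours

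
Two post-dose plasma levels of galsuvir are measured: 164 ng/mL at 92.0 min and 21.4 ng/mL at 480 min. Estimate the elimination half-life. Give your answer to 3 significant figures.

132 minutes

k = ln(C₁/C₂) / (t₂ − t₁) = ln(164/21.4) / (480 − 92.0)
  = 2.036 / 388.0 = 0.005249 min⁻¹
t½ = ln 2 / k = ln 2 / 0.005249 ≈ 132 minutes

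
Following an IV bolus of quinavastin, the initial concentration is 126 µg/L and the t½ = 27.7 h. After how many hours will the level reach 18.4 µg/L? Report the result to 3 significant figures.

76.9 hours

k = ln 2 / 27.7 = 0.02502 h⁻¹
C(t) = C₀ e^(−kt)  ⇒  t = ln(C₀/C) / k
t = ln(126/18.4) / 0.02502 = 1.924 / 0.02502 ≈ 76.9 hours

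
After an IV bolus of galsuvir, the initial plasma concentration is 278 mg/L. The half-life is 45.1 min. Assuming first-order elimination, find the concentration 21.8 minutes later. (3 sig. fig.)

k = ln 2 / 45.1 = 0.01537 min⁻¹
21.8 min is 0.4834 half-lives, so C = 278 × (1/2)^0.4834 = 278 × 0.7153 ≈ 199 mg/L

199 mg/L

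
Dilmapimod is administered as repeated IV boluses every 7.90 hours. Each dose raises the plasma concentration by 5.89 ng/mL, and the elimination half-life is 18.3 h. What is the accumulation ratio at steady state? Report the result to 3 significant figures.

3.87

k = ln 2 / 18.3 = 0.03788 h⁻¹
Fraction remaining after one interval: e^(−kτ) = e^(−0.03788 × 7.90) = 0.7414
R = 1 / (1 − 0.7414) = 1 / 0.2586 ≈ 3.87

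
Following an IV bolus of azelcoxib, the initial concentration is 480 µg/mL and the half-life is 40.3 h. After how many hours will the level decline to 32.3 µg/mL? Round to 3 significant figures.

157 hours

k = ln 2 / 40.3 = 0.01720 h⁻¹
C(t) = C₀ e^(−kt)  ⇒  t = ln(C₀/C) / k
t = ln(480/32.3) / 0.01720 = 2.699 / 0.01720 ≈ 157 hours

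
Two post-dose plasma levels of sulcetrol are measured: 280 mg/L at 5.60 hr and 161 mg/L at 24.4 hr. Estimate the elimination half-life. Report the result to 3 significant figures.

23.5 hours

k = ln(C₁/C₂) / (t₂ − t₁) = ln(280/161) / (24.4 − 5.60)
  = 0.5534 / 18.80 = 0.02944 hr⁻¹
t½ = ln 2 / k = ln 2 / 0.02944 ≈ 23.5 hours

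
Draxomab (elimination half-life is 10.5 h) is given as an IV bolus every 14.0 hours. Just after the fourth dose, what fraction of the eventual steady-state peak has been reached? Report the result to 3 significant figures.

0.975

k = ln 2 / 10.5 = 0.06601 h⁻¹
f_n = 1 − e^(−nkτ) = 1 − e^(−4 × 0.06601 × 14.0) = 1 − e^(−3.697) = 1 − 0.02480 ≈ 0.975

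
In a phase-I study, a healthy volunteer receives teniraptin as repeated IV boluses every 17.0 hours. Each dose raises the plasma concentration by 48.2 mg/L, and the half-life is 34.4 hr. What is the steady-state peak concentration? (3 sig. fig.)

k = ln 2 / 34.4 = 0.02015 hr⁻¹
Fraction remaining after one interval: e^(−kτ) = e^(−0.02015 × 17.0) = 0.7100
R = 1 / (1 − 0.7100) = 3.448
Css,max = 48.2 × 3.448 ≈ 166 mg/L

166 mg/L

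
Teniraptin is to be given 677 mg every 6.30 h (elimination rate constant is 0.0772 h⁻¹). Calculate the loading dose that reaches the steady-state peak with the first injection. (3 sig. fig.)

1760 mg

Accumulation ratio R = 1 / (1 − e^(−kτ)) = 1 / (1 − e^(−0.07720×6.30)) = 1 / (1 − 0.6149) = 2.596
Loading dose = maintenance dose × R = 677 × 2.596 ≈ 1760 mg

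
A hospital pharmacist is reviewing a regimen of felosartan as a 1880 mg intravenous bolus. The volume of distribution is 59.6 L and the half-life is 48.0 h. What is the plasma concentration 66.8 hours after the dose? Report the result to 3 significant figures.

12.0 µg/mL

C₀ = dose / V = 1880 / 59.6 = 31.54 µg/mL
k = ln 2 / 48.0 = 0.01444 h⁻¹
C(t) = C₀ e^(−kt) = 31.54 × e^(−0.01444 × 66.8) = 31.54 × e^(−0.9646) = 31.54 × 0.3811 ≈ 12.0 µg/mL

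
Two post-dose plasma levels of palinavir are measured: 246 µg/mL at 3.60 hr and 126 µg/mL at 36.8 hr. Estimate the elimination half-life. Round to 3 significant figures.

k = ln(C₁/C₂) / (t₂ − t₁) = ln(246/126) / (36.8 − 3.60)
  = 0.6690 / 33.20 = 0.02015 hr⁻¹
t½ = ln 2 / k = ln 2 / 0.02015 ≈ 34.4 hours

34.4 hours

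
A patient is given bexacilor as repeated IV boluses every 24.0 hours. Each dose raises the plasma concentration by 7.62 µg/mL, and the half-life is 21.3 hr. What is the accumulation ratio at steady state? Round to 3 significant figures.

k = ln 2 / 21.3 = 0.03254 hr⁻¹
Fraction remaining after one interval: e^(−kτ) = e^(−0.03254 × 24.0) = 0.4579
R = 1 / (1 − 0.4579) = 1 / 0.5421 ≈ 1.84

1.84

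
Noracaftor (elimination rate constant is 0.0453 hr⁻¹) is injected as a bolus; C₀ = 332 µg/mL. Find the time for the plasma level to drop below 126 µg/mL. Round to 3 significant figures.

21.4 hours

C(t) = C₀ e^(−kt)  ⇒  t = ln(C₀/C) / k
t = ln(332/126) / 0.04530 = 0.9689 / 0.04530 ≈ 21.4 hours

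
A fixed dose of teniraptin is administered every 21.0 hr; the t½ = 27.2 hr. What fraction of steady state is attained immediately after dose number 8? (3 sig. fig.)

0.986

k = ln 2 / 27.2 = 0.02548 hr⁻¹
f_n = 1 − e^(−nkτ) = 1 − e^(−8 × 0.02548 × 21.0) = 1 − e^(−4.281) = 1 − 0.01383 ≈ 0.986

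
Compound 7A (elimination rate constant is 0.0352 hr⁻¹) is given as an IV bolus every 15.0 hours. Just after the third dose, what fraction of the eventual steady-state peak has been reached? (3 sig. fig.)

f_n = 1 − e^(−nkτ) = 1 − e^(−3 × 0.03520 × 15.0) = 1 − e^(−1.584) = 1 − 0.2052 ≈ 0.795

0.795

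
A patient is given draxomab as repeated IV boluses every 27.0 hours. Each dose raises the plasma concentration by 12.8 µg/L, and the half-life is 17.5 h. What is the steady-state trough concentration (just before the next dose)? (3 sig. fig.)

6.69 µg/L

k = ln 2 / 17.5 = 0.03961 h⁻¹
Fraction remaining after one interval: e^(−kτ) = e^(−0.03961 × 27.0) = 0.3432
R = 1 / (1 − 0.3432) = 1.523
Css,max = 12.8 × 1.523 = 19.49 µg/L
Css,min = Css,max × e^(−kτ) = 19.49 × 0.3432 ≈ 6.69 µg/L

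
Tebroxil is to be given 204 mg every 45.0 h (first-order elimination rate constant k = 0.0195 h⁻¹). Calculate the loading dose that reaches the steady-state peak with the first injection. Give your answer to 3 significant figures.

349 mg

Accumulation ratio R = 1 / (1 − e^(−kτ)) = 1 / (1 − e^(−0.01950×45.0)) = 1 / (1 − 0.4158) = 1.712
Loading dose = maintenance dose × R = 204 × 1.712 ≈ 349 mg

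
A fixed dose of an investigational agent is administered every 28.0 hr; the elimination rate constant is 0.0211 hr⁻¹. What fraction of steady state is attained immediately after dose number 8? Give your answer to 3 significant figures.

0.991

f_n = 1 − e^(−nkτ) = 1 − e^(−8 × 0.02110 × 28.0) = 1 − e^(−4.726) = 1 − 0.008858 ≈ 0.991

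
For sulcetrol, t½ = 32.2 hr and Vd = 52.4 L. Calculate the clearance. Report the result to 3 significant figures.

1.13 L/hr

k = ln 2 / t½ = ln 2 / 32.2 = 0.02153 hr⁻¹
CL = k · V = 0.02153 × 52.4 ≈ 1.13 L/hr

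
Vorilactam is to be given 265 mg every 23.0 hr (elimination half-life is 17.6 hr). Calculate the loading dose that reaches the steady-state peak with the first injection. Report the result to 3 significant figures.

k = ln 2 / 17.6 = 0.03938 hr⁻¹
Accumulation ratio R = 1 / (1 − e^(−kτ)) = 1 / (1 − e^(−0.03938×23.0)) = 1 / (1 − 0.4042) = 1.678
Loading dose = maintenance dose × R = 265 × 1.678 ≈ 445 mg

445 mg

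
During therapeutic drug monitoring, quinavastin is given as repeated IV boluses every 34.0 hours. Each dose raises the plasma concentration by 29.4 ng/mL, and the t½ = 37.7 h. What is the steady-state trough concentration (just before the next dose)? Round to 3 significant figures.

k = ln 2 / 37.7 = 0.01839 h⁻¹
Fraction remaining after one interval: e^(−kτ) = e^(−0.01839 × 34.0) = 0.5352
R = 1 / (1 − 0.5352) = 2.151
Css,max = 29.4 × 2.151 = 63.25 ng/mL
Css,min = Css,max × e^(−kτ) = 63.25 × 0.5352 ≈ 33.9 ng/mL

33.9 ng/mL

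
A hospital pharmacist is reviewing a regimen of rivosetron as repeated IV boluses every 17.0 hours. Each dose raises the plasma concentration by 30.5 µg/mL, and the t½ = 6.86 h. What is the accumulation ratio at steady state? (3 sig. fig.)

1.22

k = ln 2 / 6.86 = 0.1010 h⁻¹
Fraction remaining after one interval: e^(−kτ) = e^(−0.1010 × 17.0) = 0.1795
R = 1 / (1 − 0.1795) = 1 / 0.8205 ≈ 1.22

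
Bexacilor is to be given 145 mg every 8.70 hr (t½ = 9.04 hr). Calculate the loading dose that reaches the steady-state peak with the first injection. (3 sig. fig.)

k = ln 2 / 9.04 = 0.07668 hr⁻¹
Accumulation ratio R = 1 / (1 − e^(−kτ)) = 1 / (1 − e^(−0.07668×8.70)) = 1 / (1 − 0.5132) = 2.054
Loading dose = maintenance dose × R = 145 × 2.054 ≈ 298 mg

298 mg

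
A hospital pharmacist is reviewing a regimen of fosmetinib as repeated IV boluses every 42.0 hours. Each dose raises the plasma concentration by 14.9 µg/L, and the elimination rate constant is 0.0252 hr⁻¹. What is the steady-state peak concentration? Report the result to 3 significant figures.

Fraction remaining after one interval: e^(−kτ) = e^(−0.02520 × 42.0) = 0.3470
R = 1 / (1 − 0.3470) = 1.531
Css,max = 14.9 × 1.531 ≈ 22.8 µg/L

22.8 µg/L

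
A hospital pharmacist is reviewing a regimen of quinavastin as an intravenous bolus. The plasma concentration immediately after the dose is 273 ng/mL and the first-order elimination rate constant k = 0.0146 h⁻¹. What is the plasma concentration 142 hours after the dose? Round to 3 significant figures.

34.3 ng/mL

C(t) = C₀ e^(−kt) = 273 × e^(−0.01460 × 142) = 273 × e^(−2.073) = 273 × 0.1258 ≈ 34.3 ng/mL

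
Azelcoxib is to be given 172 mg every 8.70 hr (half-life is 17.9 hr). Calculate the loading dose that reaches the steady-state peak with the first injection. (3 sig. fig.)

k = ln 2 / 17.9 = 0.03872 hr⁻¹
Accumulation ratio R = 1 / (1 − e^(−kτ)) = 1 / (1 − e^(−0.03872×8.70)) = 1 / (1 − 0.7140) = 3.496
Loading dose = maintenance dose × R = 172 × 3.496 ≈ 601 mg

601 mg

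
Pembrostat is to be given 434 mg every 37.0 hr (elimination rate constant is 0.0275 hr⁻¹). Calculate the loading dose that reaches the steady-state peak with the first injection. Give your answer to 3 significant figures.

680 mg

Accumulation ratio R = 1 / (1 − e^(−kτ)) = 1 / (1 − e^(−0.02750×37.0)) = 1 / (1 − 0.3615) = 1.566
Loading dose = maintenance dose × R = 434 × 1.566 ≈ 680 mg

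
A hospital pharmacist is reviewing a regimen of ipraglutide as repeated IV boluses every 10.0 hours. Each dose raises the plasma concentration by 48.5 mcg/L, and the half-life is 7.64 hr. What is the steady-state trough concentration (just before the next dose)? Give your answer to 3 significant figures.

k = ln 2 / 7.64 = 0.09073 hr⁻¹
Fraction remaining after one interval: e^(−kτ) = e^(−0.09073 × 10.0) = 0.4036
R = 1 / (1 − 0.4036) = 1.677
Css,max = 48.5 × 1.677 = 81.33 mcg/L
Css,min = Css,max × e^(−kτ) = 81.33 × 0.4036 ≈ 32.8 mcg/L

32.8 mcg/L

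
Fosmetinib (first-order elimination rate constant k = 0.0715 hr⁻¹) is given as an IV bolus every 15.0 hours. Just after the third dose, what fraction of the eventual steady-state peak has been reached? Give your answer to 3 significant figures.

f_n = 1 − e^(−nkτ) = 1 − e^(−3 × 0.07150 × 15.0) = 1 − e^(−3.217) = 1 − 0.04006 ≈ 0.960

0.960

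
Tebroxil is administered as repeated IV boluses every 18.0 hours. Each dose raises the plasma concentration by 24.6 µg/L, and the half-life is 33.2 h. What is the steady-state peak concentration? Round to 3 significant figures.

k = ln 2 / 33.2 = 0.02088 h⁻¹
Fraction remaining after one interval: e^(−kτ) = e^(−0.02088 × 18.0) = 0.6867
R = 1 / (1 − 0.6867) = 3.192
Css,max = 24.6 × 3.192 ≈ 78.5 µg/L

78.5 µg/L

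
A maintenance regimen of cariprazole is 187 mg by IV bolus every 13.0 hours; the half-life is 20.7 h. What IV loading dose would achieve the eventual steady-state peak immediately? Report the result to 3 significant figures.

530 mg

k = ln 2 / 20.7 = 0.03349 h⁻¹
Accumulation ratio R = 1 / (1 − e^(−kτ)) = 1 / (1 − e^(−0.03349×13.0)) = 1 / (1 − 0.6471) = 2.833
Loading dose = maintenance dose × R = 187 × 2.833 ≈ 530 mg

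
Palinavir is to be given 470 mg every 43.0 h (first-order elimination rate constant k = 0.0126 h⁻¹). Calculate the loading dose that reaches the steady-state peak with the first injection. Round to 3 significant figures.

Accumulation ratio R = 1 / (1 − e^(−kτ)) = 1 / (1 − e^(−0.01260×43.0)) = 1 / (1 − 0.5817) = 2.391
Loading dose = maintenance dose × R = 470 × 2.391 ≈ 1120 mg

1120 mg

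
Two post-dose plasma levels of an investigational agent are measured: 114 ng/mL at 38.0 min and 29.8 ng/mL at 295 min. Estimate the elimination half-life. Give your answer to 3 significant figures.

k = ln(C₁/C₂) / (t₂ − t₁) = ln(114/29.8) / (295 − 38.0)
  = 1.342 / 257.0 = 0.005221 min⁻¹
t½ = ln 2 / k = ln 2 / 0.005221 ≈ 133 minutes

133 minutes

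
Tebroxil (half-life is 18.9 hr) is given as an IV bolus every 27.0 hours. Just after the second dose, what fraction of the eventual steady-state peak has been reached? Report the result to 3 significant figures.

k = ln 2 / 18.9 = 0.03667 hr⁻¹
f_n = 1 − e^(−nkτ) = 1 − e^(−2 × 0.03667 × 27.0) = 1 − e^(−1.980) = 1 − 0.1380 ≈ 0.862

0.862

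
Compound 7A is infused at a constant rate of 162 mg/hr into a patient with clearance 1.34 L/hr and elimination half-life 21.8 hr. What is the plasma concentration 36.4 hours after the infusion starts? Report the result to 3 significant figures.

82.9 µg/mL

Css = rate / CL = 162 / 1.34 = 120.9 µg/mL
k = ln 2 / 21.8 = 0.03180 hr⁻¹
C(t) = Css (1 − e^(−kt)) = 120.9 × (1 − e^(−1.157)) = 120.9 × 0.6857 ≈ 82.9 µg/mL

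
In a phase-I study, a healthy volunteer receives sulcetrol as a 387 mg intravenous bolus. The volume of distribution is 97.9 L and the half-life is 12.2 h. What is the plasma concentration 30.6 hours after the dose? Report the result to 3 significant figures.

C₀ = dose / V = 387 / 97.9 = 3.953 mg/L
k = ln 2 / 12.2 = 0.05682 h⁻¹
C(t) = C₀ e^(−kt) = 3.953 × e^(−0.05682 × 30.6) = 3.953 × e^(−1.739) = 3.953 × 0.1758 ≈ 0.695 mg/L

0.695 mg/L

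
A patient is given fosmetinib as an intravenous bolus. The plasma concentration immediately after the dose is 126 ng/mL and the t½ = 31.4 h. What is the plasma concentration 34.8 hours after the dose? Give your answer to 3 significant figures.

58.4 ng/mL

k = ln 2 / 31.4 = 0.02207 h⁻¹
34.8 h is 1.108 half-lives, so C = 126 × (1/2)^1.108 = 126 × 0.4638 ≈ 58.4 ng/mL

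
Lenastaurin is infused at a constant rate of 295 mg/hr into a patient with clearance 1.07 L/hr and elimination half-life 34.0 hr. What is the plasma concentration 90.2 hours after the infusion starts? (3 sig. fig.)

Css = rate / CL = 295 / 1.07 = 275.7 mg/L
k = ln 2 / 34.0 = 0.02039 hr⁻¹
C(t) = Css (1 − e^(−kt)) = 275.7 × (1 − e^(−1.839)) = 275.7 × 0.8410 ≈ 232 mg/L

232 mg/L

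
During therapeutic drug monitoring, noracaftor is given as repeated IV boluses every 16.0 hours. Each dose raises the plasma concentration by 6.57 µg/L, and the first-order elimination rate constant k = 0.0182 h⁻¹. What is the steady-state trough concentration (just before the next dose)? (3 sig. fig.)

19.4 µg/L

Fraction remaining after one interval: e^(−kτ) = e^(−0.01820 × 16.0) = 0.7474
R = 1 / (1 − 0.7474) = 3.958
Css,max = 6.57 × 3.958 = 26.01 µg/L
Css,min = Css,max × e^(−kτ) = 26.01 × 0.7474 ≈ 19.4 µg/L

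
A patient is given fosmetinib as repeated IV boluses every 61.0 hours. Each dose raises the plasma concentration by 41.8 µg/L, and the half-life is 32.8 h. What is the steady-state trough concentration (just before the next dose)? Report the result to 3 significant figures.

15.9 µg/L

k = ln 2 / 32.8 = 0.02113 h⁻¹
Fraction remaining after one interval: e^(−kτ) = e^(−0.02113 × 61.0) = 0.2755
R = 1 / (1 − 0.2755) = 1.380
Css,max = 41.8 × 1.380 = 57.70 µg/L
Css,min = Css,max × e^(−kτ) = 57.70 × 0.2755 ≈ 15.9 µg/L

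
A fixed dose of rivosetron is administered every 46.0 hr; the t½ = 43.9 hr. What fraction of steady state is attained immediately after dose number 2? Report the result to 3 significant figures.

0.766

k = ln 2 / 43.9 = 0.01579 hr⁻¹
f_n = 1 − e^(−nkτ) = 1 − e^(−2 × 0.01579 × 46.0) = 1 − e^(−1.453) = 1 − 0.2340 ≈ 0.766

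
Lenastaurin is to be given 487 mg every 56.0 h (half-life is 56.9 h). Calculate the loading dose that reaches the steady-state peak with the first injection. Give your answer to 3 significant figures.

985 mg

k = ln 2 / 56.9 = 0.01218 h⁻¹
Accumulation ratio R = 1 / (1 − e^(−kτ)) = 1 / (1 − e^(−0.01218×56.0)) = 1 / (1 − 0.5055) = 2.022
Loading dose = maintenance dose × R = 487 × 2.022 ≈ 985 mg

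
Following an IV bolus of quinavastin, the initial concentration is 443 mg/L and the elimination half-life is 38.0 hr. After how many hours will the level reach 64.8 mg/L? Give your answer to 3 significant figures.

k = ln 2 / 38.0 = 0.01824 hr⁻¹
C(t) = C₀ e^(−kt)  ⇒  t = ln(C₀/C) / k
t = ln(443/64.8) / 0.01824 = 1.922 / 0.01824 ≈ 105 hours

105 hours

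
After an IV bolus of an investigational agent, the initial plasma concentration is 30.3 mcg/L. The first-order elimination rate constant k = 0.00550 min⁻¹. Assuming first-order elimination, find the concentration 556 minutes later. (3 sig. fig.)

C(t) = C₀ e^(−kt) = 30.3 × e^(−0.005500 × 556) = 30.3 × e^(−3.058) = 30.3 × 0.04698 ≈ 1.42 mcg/L

1.42 mcg/L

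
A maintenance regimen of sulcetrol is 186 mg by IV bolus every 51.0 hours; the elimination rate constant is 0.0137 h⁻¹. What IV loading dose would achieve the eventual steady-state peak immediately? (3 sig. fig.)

370 mg

Accumulation ratio R = 1 / (1 − e^(−kτ)) = 1 / (1 − e^(−0.01370×51.0)) = 1 / (1 − 0.4972) = 1.989
Loading dose = maintenance dose × R = 186 × 1.989 ≈ 370 mg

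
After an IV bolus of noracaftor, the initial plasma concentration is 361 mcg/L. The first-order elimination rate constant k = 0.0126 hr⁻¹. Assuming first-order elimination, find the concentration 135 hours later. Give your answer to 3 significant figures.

C(t) = C₀ e^(−kt) = 361 × e^(−0.01260 × 135) = 361 × e^(−1.701) = 361 × 0.1825 ≈ 65.9 mcg/L

65.9 mcg/L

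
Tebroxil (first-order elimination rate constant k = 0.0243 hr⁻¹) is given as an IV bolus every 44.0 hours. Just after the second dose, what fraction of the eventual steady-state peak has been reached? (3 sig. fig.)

0.882

f_n = 1 − e^(−nkτ) = 1 − e^(−2 × 0.02430 × 44.0) = 1 − e^(−2.138) = 1 − 0.1178 ≈ 0.882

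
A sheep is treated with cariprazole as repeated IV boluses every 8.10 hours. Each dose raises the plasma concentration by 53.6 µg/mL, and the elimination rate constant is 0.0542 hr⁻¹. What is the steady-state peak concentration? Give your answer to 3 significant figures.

Fraction remaining after one interval: e^(−kτ) = e^(−0.05420 × 8.10) = 0.6447
R = 1 / (1 − 0.6447) = 2.814
Css,max = 53.6 × 2.814 ≈ 151 µg/mL

151 µg/mL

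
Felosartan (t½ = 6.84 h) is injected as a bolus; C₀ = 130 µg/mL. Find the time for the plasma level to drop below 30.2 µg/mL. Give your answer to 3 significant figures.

k = ln 2 / 6.84 = 0.1013 h⁻¹
C(t) = C₀ e^(−kt)  ⇒  t = ln(C₀/C) / k
t = ln(130/30.2) / 0.1013 = 1.460 / 0.1013 ≈ 14.4 hours

14.4 hours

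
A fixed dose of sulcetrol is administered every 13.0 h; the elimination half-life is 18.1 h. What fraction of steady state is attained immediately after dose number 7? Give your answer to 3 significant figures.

k = ln 2 / 18.1 = 0.03830 h⁻¹
f_n = 1 − e^(−nkτ) = 1 − e^(−7 × 0.03830 × 13.0) = 1 − e^(−3.485) = 1 − 0.03066 ≈ 0.969

0.969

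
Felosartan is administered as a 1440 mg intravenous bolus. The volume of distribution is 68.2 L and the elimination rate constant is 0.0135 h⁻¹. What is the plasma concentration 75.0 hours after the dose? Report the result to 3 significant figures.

C₀ = dose / V = 1440 / 68.2 = 21.11 mg/L
C(t) = C₀ e^(−kt) = 21.11 × e^(−0.01350 × 75.0) = 21.11 × e^(−1.012) = 21.11 × 0.3633 ≈ 7.67 mg/L

7.67 mg/L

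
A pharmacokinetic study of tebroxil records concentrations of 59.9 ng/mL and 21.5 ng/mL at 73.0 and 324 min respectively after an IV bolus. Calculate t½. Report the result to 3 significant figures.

170 minutes

k = ln(C₁/C₂) / (t₂ − t₁) = ln(59.9/21.5) / (324 − 73.0)
  = 1.025 / 251.0 = 0.004082 min⁻¹
t½ = ln 2 / k = ln 2 / 0.004082 ≈ 170 minutes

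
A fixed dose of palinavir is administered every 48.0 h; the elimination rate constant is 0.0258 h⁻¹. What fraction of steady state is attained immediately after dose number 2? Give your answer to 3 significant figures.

0.916

f_n = 1 − e^(−nkτ) = 1 − e^(−2 × 0.02580 × 48.0) = 1 − e^(−2.477) = 1 − 0.08401 ≈ 0.916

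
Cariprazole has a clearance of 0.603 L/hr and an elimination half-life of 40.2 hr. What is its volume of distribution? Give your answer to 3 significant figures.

35.0 L

k = ln 2 / t½ = ln 2 / 40.2 = 0.01724 hr⁻¹
V = CL / k = 0.603 / 0.01724 ≈ 35.0 L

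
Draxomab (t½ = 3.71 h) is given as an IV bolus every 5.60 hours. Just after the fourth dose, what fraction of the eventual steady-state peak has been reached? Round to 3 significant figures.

k = ln 2 / 3.71 = 0.1868 h⁻¹
f_n = 1 − e^(−nkτ) = 1 − e^(−4 × 0.1868 × 5.60) = 1 − e^(−4.185) = 1 − 0.01522 ≈ 0.985

0.985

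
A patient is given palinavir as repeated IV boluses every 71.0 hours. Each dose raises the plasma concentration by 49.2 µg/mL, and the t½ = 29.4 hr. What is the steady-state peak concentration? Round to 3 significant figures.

k = ln 2 / 29.4 = 0.02358 hr⁻¹
Fraction remaining after one interval: e^(−kτ) = e^(−0.02358 × 71.0) = 0.1875
R = 1 / (1 − 0.1875) = 1.231
Css,max = 49.2 × 1.231 ≈ 60.6 µg/mL

60.6 µg/mL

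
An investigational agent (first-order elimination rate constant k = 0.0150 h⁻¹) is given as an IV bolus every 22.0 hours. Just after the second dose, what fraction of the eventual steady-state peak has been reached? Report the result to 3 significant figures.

0.483

f_n = 1 − e^(−nkτ) = 1 − e^(−2 × 0.01500 × 22.0) = 1 − e^(−0.6600) = 1 − 0.5169 ≈ 0.483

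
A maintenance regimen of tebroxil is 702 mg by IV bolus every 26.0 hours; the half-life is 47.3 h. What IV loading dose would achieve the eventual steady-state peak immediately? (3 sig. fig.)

k = ln 2 / 47.3 = 0.01465 h⁻¹
Accumulation ratio R = 1 / (1 − e^(−kτ)) = 1 / (1 − e^(−0.01465×26.0)) = 1 / (1 − 0.6832) = 3.156
Loading dose = maintenance dose × R = 702 × 3.156 ≈ 2220 mg

2220 mg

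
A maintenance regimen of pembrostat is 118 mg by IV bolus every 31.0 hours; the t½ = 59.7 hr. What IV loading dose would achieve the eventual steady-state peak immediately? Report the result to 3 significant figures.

390 mg

k = ln 2 / 59.7 = 0.01161 hr⁻¹
Accumulation ratio R = 1 / (1 − e^(−kτ)) = 1 / (1 − e^(−0.01161×31.0)) = 1 / (1 − 0.6977) = 3.308
Loading dose = maintenance dose × R = 118 × 3.308 ≈ 390 mg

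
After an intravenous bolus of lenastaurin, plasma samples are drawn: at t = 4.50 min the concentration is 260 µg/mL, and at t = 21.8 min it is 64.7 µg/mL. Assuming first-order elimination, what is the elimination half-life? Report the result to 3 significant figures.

8.62 minutes

k = ln(C₁/C₂) / (t₂ − t₁) = ln(260/64.7) / (21.8 − 4.50)
  = 1.391 / 17.30 = 0.08040 min⁻¹
t½ = ln 2 / k = ln 2 / 0.08040 ≈ 8.62 minutes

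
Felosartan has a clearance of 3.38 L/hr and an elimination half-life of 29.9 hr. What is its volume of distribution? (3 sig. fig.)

k = ln 2 / t½ = ln 2 / 29.9 = 0.02318 hr⁻¹
V = CL / k = 3.38 / 0.02318 ≈ 146 L

146 L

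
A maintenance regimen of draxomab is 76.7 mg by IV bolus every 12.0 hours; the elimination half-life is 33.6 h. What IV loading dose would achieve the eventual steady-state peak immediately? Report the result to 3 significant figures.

k = ln 2 / 33.6 = 0.02063 h⁻¹
Accumulation ratio R = 1 / (1 − e^(−kτ)) = 1 / (1 − e^(−0.02063×12.0)) = 1 / (1 − 0.7807) = 4.560
Loading dose = maintenance dose × R = 76.7 × 4.560 ≈ 350 mg

350 mg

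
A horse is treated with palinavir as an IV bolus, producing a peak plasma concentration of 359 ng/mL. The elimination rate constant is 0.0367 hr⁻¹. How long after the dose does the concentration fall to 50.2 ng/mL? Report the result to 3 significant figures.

53.6 hours

C(t) = C₀ e^(−kt)  ⇒  t = ln(C₀/C) / k
t = ln(359/50.2) / 0.03670 = 1.967 / 0.03670 ≈ 53.6 hours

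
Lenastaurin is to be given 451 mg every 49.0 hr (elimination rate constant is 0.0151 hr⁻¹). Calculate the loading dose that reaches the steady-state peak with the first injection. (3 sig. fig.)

Accumulation ratio R = 1 / (1 − e^(−kτ)) = 1 / (1 − e^(−0.01510×49.0)) = 1 / (1 − 0.4772) = 1.913
Loading dose = maintenance dose × R = 451 × 1.913 ≈ 863 mg

863 mg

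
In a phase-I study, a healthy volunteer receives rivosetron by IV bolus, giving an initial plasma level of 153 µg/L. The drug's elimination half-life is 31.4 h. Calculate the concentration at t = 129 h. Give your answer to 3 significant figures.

8.87 µg/L

k = ln 2 / 31.4 = 0.02207 h⁻¹
C(t) = C₀ e^(−kt) = 153 × e^(−0.02207 × 129) = 153 × e^(−2.848) = 153 × 0.05798 ≈ 8.87 µg/L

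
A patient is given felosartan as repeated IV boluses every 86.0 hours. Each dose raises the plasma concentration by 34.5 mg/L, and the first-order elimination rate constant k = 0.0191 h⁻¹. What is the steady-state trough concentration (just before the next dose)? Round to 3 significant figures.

8.28 mg/L

Fraction remaining after one interval: e^(−kτ) = e^(−0.01910 × 86.0) = 0.1935
R = 1 / (1 − 0.1935) = 1.240
Css,max = 34.5 × 1.240 = 42.78 mg/L
Css,min = Css,max × e^(−kτ) = 42.78 × 0.1935 ≈ 8.28 mg/L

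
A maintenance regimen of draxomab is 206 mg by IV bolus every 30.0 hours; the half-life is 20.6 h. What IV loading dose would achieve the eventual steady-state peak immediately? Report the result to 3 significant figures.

k = ln 2 / 20.6 = 0.03365 h⁻¹
Accumulation ratio R = 1 / (1 − e^(−kτ)) = 1 / (1 − e^(−0.03365×30.0)) = 1 / (1 − 0.3644) = 1.573
Loading dose = maintenance dose × R = 206 × 1.573 ≈ 324 mg

324 mg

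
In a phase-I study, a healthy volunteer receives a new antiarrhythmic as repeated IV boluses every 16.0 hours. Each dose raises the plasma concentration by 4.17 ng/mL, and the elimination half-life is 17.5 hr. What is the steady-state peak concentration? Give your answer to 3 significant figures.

8.88 ng/mL

k = ln 2 / 17.5 = 0.03961 hr⁻¹
Fraction remaining after one interval: e^(−kτ) = e^(−0.03961 × 16.0) = 0.5306
R = 1 / (1 − 0.5306) = 2.130
Css,max = 4.17 × 2.130 ≈ 8.88 ng/mL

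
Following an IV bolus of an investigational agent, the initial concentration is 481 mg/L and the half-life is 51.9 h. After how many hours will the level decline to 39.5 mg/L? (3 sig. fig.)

187 hours

k = ln 2 / 51.9 = 0.01336 h⁻¹
C(t) = C₀ e^(−kt)  ⇒  t = ln(C₀/C) / k
t = ln(481/39.5) / 0.01336 = 2.500 / 0.01336 ≈ 187 hours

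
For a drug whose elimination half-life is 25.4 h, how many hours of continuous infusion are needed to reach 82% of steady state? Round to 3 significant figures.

k = ln 2 / 25.4 = 0.02729 h⁻¹
f = 1 − e^(−kt)  ⇒  t = −ln(1 − f) / k
t = −ln(1 − 0.82) / 0.02729 = 1.715 / 0.02729 ≈ 62.8 hours

62.8 hours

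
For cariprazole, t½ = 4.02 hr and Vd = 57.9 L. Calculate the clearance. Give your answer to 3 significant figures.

k = ln 2 / t½ = ln 2 / 4.02 = 0.1724 hr⁻¹
CL = k · V = 0.1724 × 57.9 ≈ 9.98 L/hr

9.98 L/hr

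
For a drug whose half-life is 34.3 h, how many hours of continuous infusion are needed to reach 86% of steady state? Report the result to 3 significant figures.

k = ln 2 / 34.3 = 0.02021 h⁻¹
f = 1 − e^(−kt)  ⇒  t = −ln(1 − f) / k
t = −ln(1 − 0.86) / 0.02021 = 1.966 / 0.02021 ≈ 97.3 hours

97.3 hours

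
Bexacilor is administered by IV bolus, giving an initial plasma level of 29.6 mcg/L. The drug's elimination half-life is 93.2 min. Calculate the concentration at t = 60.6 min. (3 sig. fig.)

k = ln 2 / 93.2 = 0.007437 min⁻¹
C(t) = C₀ e^(−kt) = 29.6 × e^(−0.007437 × 60.6) = 29.6 × e^(−0.4507) = 29.6 × 0.6372 ≈ 18.9 mcg/L

18.9 mcg/L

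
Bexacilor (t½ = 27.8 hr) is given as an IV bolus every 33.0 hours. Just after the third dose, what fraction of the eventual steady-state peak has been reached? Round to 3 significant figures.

k = ln 2 / 27.8 = 0.02493 hr⁻¹
f_n = 1 − e^(−nkτ) = 1 − e^(−3 × 0.02493 × 33.0) = 1 − e^(−2.468) = 1 − 0.08472 ≈ 0.915

0.915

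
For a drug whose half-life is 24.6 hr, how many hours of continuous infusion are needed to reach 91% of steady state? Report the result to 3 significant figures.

k = ln 2 / 24.6 = 0.02818 hr⁻¹
f = 1 − e^(−kt)  ⇒  t = −ln(1 − f) / k
t = −ln(1 − 0.91) / 0.02818 = 2.408 / 0.02818 ≈ 85.5 hours

85.5 hours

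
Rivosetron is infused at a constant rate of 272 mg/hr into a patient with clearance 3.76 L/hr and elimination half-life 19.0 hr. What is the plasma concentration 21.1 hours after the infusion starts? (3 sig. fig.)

Css = rate / CL = 272 / 3.76 = 72.34 mg/L
k = ln 2 / 19.0 = 0.03648 hr⁻¹
C(t) = Css (1 − e^(−kt)) = 72.34 × (1 − e^(−0.7698)) = 72.34 × 0.5369 ≈ 38.8 mg/L

38.8 mg/L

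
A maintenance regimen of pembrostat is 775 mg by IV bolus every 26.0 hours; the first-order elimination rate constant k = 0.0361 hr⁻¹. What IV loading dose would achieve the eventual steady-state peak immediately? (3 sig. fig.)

Accumulation ratio R = 1 / (1 − e^(−kτ)) = 1 / (1 − e^(−0.03610×26.0)) = 1 / (1 − 0.3912) = 1.643
Loading dose = maintenance dose × R = 775 × 1.643 ≈ 1270 mg

1270 mg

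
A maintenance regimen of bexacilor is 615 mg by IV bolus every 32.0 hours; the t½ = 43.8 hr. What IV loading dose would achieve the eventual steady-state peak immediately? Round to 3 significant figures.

1550 mg

k = ln 2 / 43.8 = 0.01583 hr⁻¹
Accumulation ratio R = 1 / (1 − e^(−kτ)) = 1 / (1 − e^(−0.01583×32.0)) = 1 / (1 − 0.6027) = 2.517
Loading dose = maintenance dose × R = 615 × 2.517 ≈ 1550 mg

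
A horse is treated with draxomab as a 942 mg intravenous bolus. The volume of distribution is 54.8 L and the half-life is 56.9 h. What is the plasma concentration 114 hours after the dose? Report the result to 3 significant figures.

4.29 µg/mL

C₀ = dose / V = 942 / 54.8 = 17.19 µg/mL
k = ln 2 / 56.9 = 0.01218 h⁻¹
C(t) = C₀ e^(−kt) = 17.19 × e^(−0.01218 × 114) = 17.19 × e^(−1.389) = 17.19 × 0.2494 ≈ 4.29 µg/mL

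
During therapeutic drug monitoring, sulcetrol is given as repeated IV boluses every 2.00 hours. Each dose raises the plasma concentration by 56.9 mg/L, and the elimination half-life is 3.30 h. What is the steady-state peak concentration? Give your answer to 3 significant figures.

166 mg/L

k = ln 2 / 3.30 = 0.2100 h⁻¹
Fraction remaining after one interval: e^(−kτ) = e^(−0.2100 × 2.00) = 0.6570
R = 1 / (1 − 0.6570) = 2.915
Css,max = 56.9 × 2.915 ≈ 166 mg/L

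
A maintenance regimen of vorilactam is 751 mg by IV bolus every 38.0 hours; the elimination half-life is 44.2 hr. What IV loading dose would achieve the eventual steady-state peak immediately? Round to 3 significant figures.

1670 mg

k = ln 2 / 44.2 = 0.01568 hr⁻¹
Accumulation ratio R = 1 / (1 − e^(−kτ)) = 1 / (1 − e^(−0.01568×38.0)) = 1 / (1 − 0.5511) = 2.227
Loading dose = maintenance dose × R = 751 × 2.227 ≈ 1670 mg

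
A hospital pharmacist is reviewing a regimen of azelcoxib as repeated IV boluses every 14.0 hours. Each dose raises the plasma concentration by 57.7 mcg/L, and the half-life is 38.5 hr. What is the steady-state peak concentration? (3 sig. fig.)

k = ln 2 / 38.5 = 0.01800 hr⁻¹
Fraction remaining after one interval: e^(−kτ) = e^(−0.01800 × 14.0) = 0.7772
R = 1 / (1 − 0.7772) = 4.488
Css,max = 57.7 × 4.488 ≈ 259 mcg/L

259 mcg/L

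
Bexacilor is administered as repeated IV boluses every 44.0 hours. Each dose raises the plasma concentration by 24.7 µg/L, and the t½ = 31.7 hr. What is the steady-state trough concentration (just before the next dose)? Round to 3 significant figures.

15.3 µg/L

k = ln 2 / 31.7 = 0.02187 hr⁻¹
Fraction remaining after one interval: e^(−kτ) = e^(−0.02187 × 44.0) = 0.3821
R = 1 / (1 − 0.3821) = 1.618
Css,max = 24.7 × 1.618 = 39.97 µg/L
Css,min = Css,max × e^(−kτ) = 39.97 × 0.3821 ≈ 15.3 µg/L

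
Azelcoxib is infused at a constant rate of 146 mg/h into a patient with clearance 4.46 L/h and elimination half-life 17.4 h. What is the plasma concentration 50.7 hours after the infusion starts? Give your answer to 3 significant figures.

Css = rate / CL = 146 / 4.46 = 32.74 µg/mL
k = ln 2 / 17.4 = 0.03984 h⁻¹
C(t) = Css (1 − e^(−kt)) = 32.74 × (1 − e^(−2.020)) = 32.74 × 0.8673 ≈ 28.4 µg/mL

28.4 µg/mL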